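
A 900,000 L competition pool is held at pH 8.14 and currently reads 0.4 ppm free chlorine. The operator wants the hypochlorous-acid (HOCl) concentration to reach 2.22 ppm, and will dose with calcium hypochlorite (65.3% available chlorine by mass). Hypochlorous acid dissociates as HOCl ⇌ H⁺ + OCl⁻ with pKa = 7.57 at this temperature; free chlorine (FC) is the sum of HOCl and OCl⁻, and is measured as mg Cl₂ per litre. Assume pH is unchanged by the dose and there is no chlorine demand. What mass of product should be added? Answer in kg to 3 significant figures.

[OCl⁻]/[HOCl] = 10^(pH − pKa) = 10^(8.14 − 7.57) = 3.715; fraction as HOCl = 1/(1 + 3.715) = 0.2121.
Free chlorine required for 2.22 ppm HOCl: 2.22 / 0.2121 = 10.47 ppm.
FC to add: 10.47 − 0.4 = 10.07 mg/L as Cl₂.
Cl₂ equivalent: 10.07 mg/L × 900,000 L = 9061 g.
Product at 65.3% available Cl: 9061 / 0.653 = 13,880 g.

13.9 kg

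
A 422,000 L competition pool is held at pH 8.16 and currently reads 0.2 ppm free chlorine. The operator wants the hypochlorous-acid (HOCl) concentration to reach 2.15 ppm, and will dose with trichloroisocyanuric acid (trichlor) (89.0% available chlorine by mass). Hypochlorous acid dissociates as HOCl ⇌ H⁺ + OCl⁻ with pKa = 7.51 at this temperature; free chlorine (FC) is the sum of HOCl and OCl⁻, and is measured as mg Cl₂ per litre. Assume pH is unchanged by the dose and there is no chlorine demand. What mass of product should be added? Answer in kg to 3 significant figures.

5.48 kg

[OCl⁻]/[HOCl] = 10^(pH − pKa) = 10^(8.16 − 7.51) = 4.467; fraction as HOCl = 1/(1 + 4.467) = 0.1829.
Free chlorine required for 2.15 ppm HOCl: 2.15 / 0.1829 = 11.75 ppm.
FC to add: 11.75 − 0.2 = 11.55 mg/L as Cl₂.
Cl₂ equivalent: 11.55 mg/L × 422,000 L = 4876 g.
Product at 89.0% available Cl: 4876 / 0.89 = 5478 g.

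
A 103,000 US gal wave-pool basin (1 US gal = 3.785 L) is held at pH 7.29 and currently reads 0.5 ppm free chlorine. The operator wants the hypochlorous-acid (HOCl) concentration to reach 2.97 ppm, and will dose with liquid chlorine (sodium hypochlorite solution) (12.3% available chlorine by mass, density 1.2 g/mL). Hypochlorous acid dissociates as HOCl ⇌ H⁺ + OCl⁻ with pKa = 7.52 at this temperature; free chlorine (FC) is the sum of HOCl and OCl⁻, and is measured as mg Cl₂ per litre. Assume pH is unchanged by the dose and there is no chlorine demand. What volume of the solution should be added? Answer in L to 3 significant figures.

11.1 L

Volume: 103,000 US gal × 3.785 L/gal = 389,855 L.
[OCl⁻]/[HOCl] = 10^(pH − pKa) = 10^(7.29 − 7.52) = 0.5888; fraction as HOCl = 1/(1 + 0.5888) = 0.6294.
Free chlorine required for 2.97 ppm HOCl: 2.97 / 0.6294 = 4.719 ppm.
FC to add: 4.719 − 0.5 = 4.219 mg/L as Cl₂.
Cl₂ equivalent: 4.219 mg/L × 389,855 L = 1645 g.
Product at 12.3% available Cl: 1645 / 0.123 = 13,370 g.
Volume: 13,370 g ÷ 1.2 g/mL = 11,140 mL.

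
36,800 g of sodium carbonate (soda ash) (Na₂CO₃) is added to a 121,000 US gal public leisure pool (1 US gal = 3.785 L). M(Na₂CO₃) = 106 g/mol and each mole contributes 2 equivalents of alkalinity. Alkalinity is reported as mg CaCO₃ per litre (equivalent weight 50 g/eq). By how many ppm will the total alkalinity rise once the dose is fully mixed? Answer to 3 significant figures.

75.8 ppm

Volume: 121,000 US gal × 3.785 L/gal = 457,985 L.
Moles of Na₂CO₃: 36,800 g ÷ 106 g/mol = 347.2 mol → 694.3 eq of alkalinity.
As CaCO₃: 694.3 eq × 50 g/eq = 34,720 g.
Rise: 34,720 g / 457,985 L × 1000 = 75.8 mg/L.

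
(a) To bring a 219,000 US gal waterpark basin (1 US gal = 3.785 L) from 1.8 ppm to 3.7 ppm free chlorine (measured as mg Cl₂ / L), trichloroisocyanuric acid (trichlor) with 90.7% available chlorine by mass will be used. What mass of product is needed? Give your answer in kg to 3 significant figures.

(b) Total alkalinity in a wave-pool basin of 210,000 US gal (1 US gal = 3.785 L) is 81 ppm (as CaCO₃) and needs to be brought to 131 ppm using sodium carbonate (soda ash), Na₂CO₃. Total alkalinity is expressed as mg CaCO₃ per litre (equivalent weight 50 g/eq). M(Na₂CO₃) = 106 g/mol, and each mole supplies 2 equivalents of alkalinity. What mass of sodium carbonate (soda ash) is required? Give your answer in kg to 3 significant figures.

(a) 1.74 kg; (b) 42.1 kg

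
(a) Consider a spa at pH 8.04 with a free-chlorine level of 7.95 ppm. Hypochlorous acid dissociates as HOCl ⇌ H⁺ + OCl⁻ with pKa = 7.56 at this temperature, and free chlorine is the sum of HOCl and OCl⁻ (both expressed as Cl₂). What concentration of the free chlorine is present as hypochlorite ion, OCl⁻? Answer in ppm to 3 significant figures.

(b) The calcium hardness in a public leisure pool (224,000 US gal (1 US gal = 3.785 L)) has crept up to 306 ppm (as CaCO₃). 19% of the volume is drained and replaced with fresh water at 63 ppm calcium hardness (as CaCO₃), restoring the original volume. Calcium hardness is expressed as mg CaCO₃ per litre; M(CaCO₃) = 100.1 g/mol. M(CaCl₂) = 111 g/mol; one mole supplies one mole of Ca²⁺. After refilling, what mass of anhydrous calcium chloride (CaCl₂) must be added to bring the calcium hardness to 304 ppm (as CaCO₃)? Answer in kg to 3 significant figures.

(a) [OCl⁻]/[HOCl] = 10^(pH − pKa) = 10^(8.04 − 7.56) = 10^0.48 = 3.02.
(a) Fraction as HOCl = 1 / (1 + 3.02) = 0.2488.
(a) OCl⁻ = (1 − 0.2488) × 7.95 ppm = 5.972 ppm.

(b) Volume: 224,000 US gal × 3.785 L/gal = 847,840 L.
(b) After draining 19% and refilling: 306 × 0.81 + 63 × 0.19 = 259.83 ppm.
(b) Deficit to target: 304 − 259.83 = 44.17 mg/L.
(b) As CaCO₃: 44.17 mg/L × 847,840 L = 37,450 g; ÷ 100.1 = 374.1 mol Ca²⁺.
(b) Mass: 374.1 × 111 = 41,530 g.

(a) 5.97 ppm; (b) 41.5 kg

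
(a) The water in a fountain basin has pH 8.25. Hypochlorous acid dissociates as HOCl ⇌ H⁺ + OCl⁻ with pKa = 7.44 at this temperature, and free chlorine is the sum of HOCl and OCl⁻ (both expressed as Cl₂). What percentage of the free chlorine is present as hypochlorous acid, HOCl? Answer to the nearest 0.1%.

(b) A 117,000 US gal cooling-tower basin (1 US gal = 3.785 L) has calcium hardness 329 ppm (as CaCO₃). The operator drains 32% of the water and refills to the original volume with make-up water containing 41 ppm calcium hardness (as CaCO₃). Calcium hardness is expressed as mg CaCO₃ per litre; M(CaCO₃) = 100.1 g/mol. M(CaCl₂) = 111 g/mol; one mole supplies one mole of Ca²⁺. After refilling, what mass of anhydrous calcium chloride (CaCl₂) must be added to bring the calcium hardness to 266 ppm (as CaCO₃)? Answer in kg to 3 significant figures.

(a) [OCl⁻]/[HOCl] = 10^(pH − pKa) = 10^(8.25 − 7.44) = 10^0.81 = 6.457.
(a) Fraction as HOCl = 1 / (1 + 6.457) = 0.1341.

(b) Volume: 117,000 US gal × 3.785 L/gal = 442,845 L.
(b) After draining 32% and refilling: 329 × 0.68 + 41 × 0.32 = 236.84 ppm.
(b) Deficit to target: 266 − 236.84 = 29.16 mg/L.
(b) As CaCO₃: 29.16 mg/L × 442,845 L = 12,910 g; ÷ 100.1 = 129 mol Ca²⁺.
(b) Mass: 129 × 111 = 14,320 g.

(a) 13.4%; (b) 14.3 kg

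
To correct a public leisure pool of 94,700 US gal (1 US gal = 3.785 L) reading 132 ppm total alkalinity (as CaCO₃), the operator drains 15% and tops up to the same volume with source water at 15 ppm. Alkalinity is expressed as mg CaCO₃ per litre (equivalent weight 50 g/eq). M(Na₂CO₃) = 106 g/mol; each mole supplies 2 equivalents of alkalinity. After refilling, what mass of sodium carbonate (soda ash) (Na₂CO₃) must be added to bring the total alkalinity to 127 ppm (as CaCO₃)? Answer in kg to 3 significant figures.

Volume: 94,700 US gal × 3.785 L/gal = 358,440 L.
After draining 15% and refilling: 132 × 0.85 + 15 × 0.15 = 114.45 ppm.
Deficit to target: 127 − 114.45 = 12.55 mg/L.
As CaCO₃: 12.55 mg/L × 358,440 L = 4498 g; ÷ 50 g/eq ÷ 2 = 44.98 mol Na₂CO₃.
Mass: 44.98 × 106 = 4768 g.

4.77 kg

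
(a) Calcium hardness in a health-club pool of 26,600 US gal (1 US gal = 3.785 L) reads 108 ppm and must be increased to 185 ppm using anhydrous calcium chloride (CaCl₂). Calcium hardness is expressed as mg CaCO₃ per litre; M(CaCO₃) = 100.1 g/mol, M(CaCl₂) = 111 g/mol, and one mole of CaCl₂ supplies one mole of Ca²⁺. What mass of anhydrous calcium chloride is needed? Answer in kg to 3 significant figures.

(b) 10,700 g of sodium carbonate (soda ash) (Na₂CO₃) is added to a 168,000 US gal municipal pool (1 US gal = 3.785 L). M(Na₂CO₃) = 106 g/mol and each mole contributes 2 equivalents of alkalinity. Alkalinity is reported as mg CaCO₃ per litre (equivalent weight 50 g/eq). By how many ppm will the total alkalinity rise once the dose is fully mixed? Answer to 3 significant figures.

(a) Volume: 26,600 US gal × 3.785 L/gal = 100,681 L.
(a) Hardness to add: (185 − 108) = 77 mg/L as CaCO₃ × 100,681 L = 7752 g as CaCO₃.
(a) Moles of Ca²⁺ (1 mol Ca²⁺ ≡ 1 mol CaCO₃): 7752 / 100.1 g/mol = 77.45 mol.
(a) Mass of CaCl₂: 77.45 × 111 = 8597 g.

(b) Volume: 168,000 US gal × 3.785 L/gal = 635,880 L.
(b) Moles of Na₂CO₃: 10,700 g ÷ 106 g/mol = 100.9 mol → 201.9 eq of alkalinity.
(b) As CaCO₃: 201.9 eq × 50 g/eq = 10,090 g.
(b) Rise: 10,090 g / 635,880 L × 1000 = 15.87 mg/L.

(a) 8.60 kg; (b) 15.9 ppm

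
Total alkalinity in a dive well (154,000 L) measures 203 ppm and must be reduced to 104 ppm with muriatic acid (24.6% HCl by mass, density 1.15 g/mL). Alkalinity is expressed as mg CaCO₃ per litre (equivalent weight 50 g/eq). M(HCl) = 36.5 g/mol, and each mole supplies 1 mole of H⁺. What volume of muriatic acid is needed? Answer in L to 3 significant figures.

Alkalinity to neutralize: (203 − 104) = 99 mg/L as CaCO₃ × 154,000 L = 15,250 g as CaCO₃.
Equivalents of H⁺ required: 15,250 ÷ 50 g/eq = 304.9 eq = 304.9 mol HCl.
Mass of HCl: 304.9 × 36.5 = 11,130 g.
Mass of 24.6% solution: 11,130 / 0.246 = 45,240 g.
Volume: 45,240 g ÷ 1.15 g/mL = 39,340 mL.

39.3 L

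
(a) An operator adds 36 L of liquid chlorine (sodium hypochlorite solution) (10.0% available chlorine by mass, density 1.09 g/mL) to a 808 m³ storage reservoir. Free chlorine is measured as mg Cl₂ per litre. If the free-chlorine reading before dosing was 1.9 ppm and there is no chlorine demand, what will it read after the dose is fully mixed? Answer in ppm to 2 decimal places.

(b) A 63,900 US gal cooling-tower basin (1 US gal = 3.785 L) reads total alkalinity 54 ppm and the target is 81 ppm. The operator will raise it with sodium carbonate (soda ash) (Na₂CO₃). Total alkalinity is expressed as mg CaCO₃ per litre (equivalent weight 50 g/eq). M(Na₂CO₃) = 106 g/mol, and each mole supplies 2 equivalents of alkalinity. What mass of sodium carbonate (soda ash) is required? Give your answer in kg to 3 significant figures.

(a) Volume: 808 m³ = 808,000 L.
(a) Mass of solution: 36 L × 1000 mL/L × 1.09 g/mL = 39,240 g.
(a) Available chlorine delivered: 39,240 g × 0.1 = 3924 g as Cl₂.
(a) Concentration rise: 3924 g / 808,000 L = 4.856 mg/L = 4.86 ppm.
(a) Final FC: 1.9 + 4.86 = 6.76 ppm.

(b) Volume: 63,900 US gal × 3.785 L/gal = 241,862 L.
(b) Alkalinity to add: (81 − 54) = 27 mg/L as CaCO₃ × 241,862 L = 6530 g as CaCO₃.
(b) Equivalents: 6530 g ÷ 50 g/eq = 130.6 eq.
(b) Each mole of Na₂CO₃ supplies 2 eq, so 130.6 / 2 = 65.3 mol.
(b) Mass: 65.3 mol × 106 g/mol = 6922 g.

(a) 6.76 ppm; (b) 6.92 kg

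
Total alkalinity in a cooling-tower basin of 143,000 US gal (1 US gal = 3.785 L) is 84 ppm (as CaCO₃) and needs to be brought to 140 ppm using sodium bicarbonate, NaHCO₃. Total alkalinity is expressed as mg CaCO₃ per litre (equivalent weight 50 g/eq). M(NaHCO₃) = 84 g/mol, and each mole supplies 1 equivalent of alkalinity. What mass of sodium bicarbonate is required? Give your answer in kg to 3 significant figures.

Volume: 143,000 US gal × 3.785 L/gal = 541,255 L.
Alkalinity to add: (140 − 84) = 56 mg/L as CaCO₃ × 541,255 L = 30,310 g as CaCO₃.
Equivalents: 30,310 g ÷ 50 g/eq = 606.2 eq.
NaHCO₃ supplies 1 eq per mole → 606.2 mol.
Mass: 606.2 mol × 84 g/mol = 50,920 g.

50.9 kg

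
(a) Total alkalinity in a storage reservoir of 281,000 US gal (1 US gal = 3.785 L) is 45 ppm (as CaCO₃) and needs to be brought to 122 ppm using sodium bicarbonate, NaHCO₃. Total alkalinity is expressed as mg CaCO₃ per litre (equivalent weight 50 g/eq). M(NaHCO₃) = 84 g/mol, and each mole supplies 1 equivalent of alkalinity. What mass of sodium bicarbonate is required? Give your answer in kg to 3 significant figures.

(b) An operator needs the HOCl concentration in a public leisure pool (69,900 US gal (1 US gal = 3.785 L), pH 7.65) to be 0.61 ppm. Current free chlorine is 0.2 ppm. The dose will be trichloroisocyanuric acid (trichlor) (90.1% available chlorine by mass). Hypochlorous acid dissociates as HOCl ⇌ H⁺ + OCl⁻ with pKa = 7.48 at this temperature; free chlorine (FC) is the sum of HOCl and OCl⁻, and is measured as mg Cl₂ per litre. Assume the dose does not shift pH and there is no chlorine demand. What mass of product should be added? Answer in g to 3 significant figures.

(a) Volume: 281,000 US gal × 3.785 L/gal = 1,063,585 L.
(a) Alkalinity to add: (122 − 45) = 77 mg/L as CaCO₃ × 1,063,585 L = 81,900 g as CaCO₃.
(a) Equivalents: 81,900 g ÷ 50 g/eq = 1638 eq.
(a) NaHCO₃ supplies 1 eq per mole → 1638 mol.
(a) Mass: 1638 mol × 84 g/mol = 137,600 g.

(b) Volume: 69,900 US gal × 3.785 L/gal = 264,572 L.
(b) [OCl⁻]/[HOCl] = 10^(pH − pKa) = 10^(7.65 − 7.48) = 1.479; fraction as HOCl = 1/(1 + 1.479) = 0.4034.
(b) Free chlorine required for 0.61 ppm HOCl: 0.61 / 0.4034 = 1.512 ppm.
(b) FC to add: 1.512 − 0.2 = 1.312 mg/L as Cl₂.
(b) Cl₂ equivalent: 1.312 mg/L × 264,572 L = 347.2 g.
(b) Product at 90.1% available Cl: 347.2 / 0.901 = 385.3 g.

(a) 138 kg; (b) 385 g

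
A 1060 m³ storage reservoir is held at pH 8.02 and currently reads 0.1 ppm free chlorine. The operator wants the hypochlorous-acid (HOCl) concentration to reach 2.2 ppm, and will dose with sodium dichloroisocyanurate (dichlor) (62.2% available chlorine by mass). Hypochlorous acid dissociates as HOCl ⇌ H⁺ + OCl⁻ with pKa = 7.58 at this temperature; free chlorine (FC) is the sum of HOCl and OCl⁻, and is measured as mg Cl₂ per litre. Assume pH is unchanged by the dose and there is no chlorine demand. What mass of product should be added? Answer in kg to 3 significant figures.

Volume: 1060 m³ = 1,060,000 L.
[OCl⁻]/[HOCl] = 10^(pH − pKa) = 10^(8.02 − 7.58) = 2.754; fraction as HOCl = 1/(1 + 2.754) = 0.2664.
Free chlorine required for 2.2 ppm HOCl: 2.2 / 0.2664 = 8.259 ppm.
FC to add: 8.259 − 0.1 = 8.159 mg/L as Cl₂.
Cl₂ equivalent: 8.159 mg/L × 1,060,000 L = 8649 g.
Product at 62.2% available Cl: 8649 / 0.622 = 13,900 g.

13.9 kg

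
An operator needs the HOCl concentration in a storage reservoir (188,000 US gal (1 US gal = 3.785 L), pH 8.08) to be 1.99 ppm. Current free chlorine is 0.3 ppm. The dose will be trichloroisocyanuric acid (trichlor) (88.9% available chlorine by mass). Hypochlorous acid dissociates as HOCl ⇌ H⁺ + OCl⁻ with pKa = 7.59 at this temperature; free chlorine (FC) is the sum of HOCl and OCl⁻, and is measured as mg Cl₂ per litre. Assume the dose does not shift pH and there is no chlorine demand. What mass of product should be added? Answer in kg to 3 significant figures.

Volume: 188,000 US gal × 3.785 L/gal = 711,580 L.
[OCl⁻]/[HOCl] = 10^(pH − pKa) = 10^(8.08 − 7.59) = 3.09; fraction as HOCl = 1/(1 + 3.09) = 0.2445.
Free chlorine required for 1.99 ppm HOCl: 1.99 / 0.2445 = 8.14 ppm.
FC to add: 8.14 − 0.3 = 7.84 mg/L as Cl₂.
Cl₂ equivalent: 7.84 mg/L × 711,580 L = 5579 g.
Product at 88.9% available Cl: 5579 / 0.889 = 6275 g.

6.28 kg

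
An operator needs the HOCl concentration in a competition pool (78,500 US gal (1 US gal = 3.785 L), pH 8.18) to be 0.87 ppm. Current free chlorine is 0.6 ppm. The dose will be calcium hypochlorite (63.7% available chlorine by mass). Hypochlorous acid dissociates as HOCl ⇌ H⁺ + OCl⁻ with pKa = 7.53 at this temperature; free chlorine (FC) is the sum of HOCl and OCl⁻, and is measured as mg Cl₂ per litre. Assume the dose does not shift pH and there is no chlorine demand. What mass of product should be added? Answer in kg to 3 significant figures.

1.94 kg

Volume: 78,500 US gal × 3.785 L/gal = 297,122 L.
[OCl⁻]/[HOCl] = 10^(pH − pKa) = 10^(8.18 − 7.53) = 4.467; fraction as HOCl = 1/(1 + 4.467) = 0.1829.
Free chlorine required for 0.87 ppm HOCl: 0.87 / 0.1829 = 4.756 ppm.
FC to add: 4.756 − 0.6 = 4.156 mg/L as Cl₂.
Cl₂ equivalent: 4.156 mg/L × 297,122 L = 1235 g.
Product at 63.7% available Cl: 1235 / 0.637 = 1939 g.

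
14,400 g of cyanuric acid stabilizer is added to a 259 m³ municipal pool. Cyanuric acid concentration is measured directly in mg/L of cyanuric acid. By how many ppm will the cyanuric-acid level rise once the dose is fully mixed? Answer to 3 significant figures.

55.6 ppm

Volume: 259 m³ = 259,000 L.
Rise: 14,400 g / 259,000 L × 1000 = 55.6 mg/L.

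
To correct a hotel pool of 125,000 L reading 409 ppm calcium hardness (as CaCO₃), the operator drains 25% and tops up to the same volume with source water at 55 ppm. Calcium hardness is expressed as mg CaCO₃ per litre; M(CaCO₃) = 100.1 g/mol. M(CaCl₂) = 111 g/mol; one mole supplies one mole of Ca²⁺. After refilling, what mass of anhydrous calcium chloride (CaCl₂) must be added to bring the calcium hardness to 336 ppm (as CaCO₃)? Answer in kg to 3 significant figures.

After draining 25% and refilling: 409 × 0.75 + 55 × 0.25 = 320.5 ppm.
Deficit to target: 336 − 320.5 = 15.5 mg/L.
As CaCO₃: 15.5 mg/L × 125,000 L = 1938 g; ÷ 100.1 = 19.36 mol Ca²⁺.
Mass: 19.36 × 111 = 2148 g.

2.15 kg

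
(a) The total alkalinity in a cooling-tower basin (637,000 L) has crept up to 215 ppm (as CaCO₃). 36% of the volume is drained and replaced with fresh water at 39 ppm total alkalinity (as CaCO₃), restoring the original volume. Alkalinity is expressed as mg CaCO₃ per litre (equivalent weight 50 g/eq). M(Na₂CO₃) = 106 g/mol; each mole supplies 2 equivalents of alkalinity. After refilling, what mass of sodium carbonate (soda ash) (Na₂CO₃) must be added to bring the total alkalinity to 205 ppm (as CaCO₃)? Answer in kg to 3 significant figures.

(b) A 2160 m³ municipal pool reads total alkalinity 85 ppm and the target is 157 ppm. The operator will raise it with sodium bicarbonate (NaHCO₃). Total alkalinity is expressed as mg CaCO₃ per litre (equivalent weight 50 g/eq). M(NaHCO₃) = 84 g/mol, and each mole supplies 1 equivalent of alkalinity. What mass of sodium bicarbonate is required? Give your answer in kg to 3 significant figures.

(a) 36.0 kg; (b) 261 kg

(a) After draining 36% and refilling: 215 × 0.64 + 39 × 0.36 = 151.64 ppm.
(a) Deficit to target: 205 − 151.64 = 53.36 mg/L.
(a) As CaCO₃: 53.36 mg/L × 637,000 L = 33,990 g; ÷ 50 g/eq ÷ 2 = 339.9 mol Na₂CO₃.
(a) Mass: 339.9 × 106 = 36,030 g.

(b) Volume: 2160 m³ = 2,160,000 L.
(b) Alkalinity to add: (157 − 85) = 72 mg/L as CaCO₃ × 2,160,000 L = 155,500 g as CaCO₃.
(b) Equivalents: 155,500 g ÷ 50 g/eq = 3110 eq.
(b) NaHCO₃ supplies 1 eq per mole → 3110 mol.
(b) Mass: 3110 mol × 84 g/mol = 261,300 g.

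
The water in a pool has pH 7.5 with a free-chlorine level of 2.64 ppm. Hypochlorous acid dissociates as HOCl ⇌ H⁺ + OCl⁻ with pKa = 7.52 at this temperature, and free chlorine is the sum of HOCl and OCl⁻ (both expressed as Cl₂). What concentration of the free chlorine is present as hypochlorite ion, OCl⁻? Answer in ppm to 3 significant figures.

1.29 ppm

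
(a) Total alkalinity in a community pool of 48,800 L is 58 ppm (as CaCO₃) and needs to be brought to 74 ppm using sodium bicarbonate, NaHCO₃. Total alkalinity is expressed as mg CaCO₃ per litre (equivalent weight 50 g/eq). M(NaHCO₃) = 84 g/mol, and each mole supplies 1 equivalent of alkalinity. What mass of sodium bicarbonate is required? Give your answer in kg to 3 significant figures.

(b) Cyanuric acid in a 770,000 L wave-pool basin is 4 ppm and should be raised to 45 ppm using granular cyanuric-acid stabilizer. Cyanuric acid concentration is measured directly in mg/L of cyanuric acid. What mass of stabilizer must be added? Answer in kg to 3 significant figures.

(a) 1.31 kg; (b) 31.6 kg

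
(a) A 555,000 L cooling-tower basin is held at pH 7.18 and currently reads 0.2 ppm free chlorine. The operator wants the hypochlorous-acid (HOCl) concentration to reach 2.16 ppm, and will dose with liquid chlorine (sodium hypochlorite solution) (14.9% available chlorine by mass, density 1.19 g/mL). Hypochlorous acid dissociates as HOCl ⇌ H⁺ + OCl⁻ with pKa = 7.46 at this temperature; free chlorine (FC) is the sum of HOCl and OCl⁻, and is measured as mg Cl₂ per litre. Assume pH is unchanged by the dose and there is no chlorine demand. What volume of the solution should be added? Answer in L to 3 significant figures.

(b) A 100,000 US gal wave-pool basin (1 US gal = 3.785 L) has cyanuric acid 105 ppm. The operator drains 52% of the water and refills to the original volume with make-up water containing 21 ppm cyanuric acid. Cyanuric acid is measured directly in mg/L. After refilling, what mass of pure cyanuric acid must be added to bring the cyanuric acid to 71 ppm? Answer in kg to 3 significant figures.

(a) [OCl⁻]/[HOCl] = 10^(pH − pKa) = 10^(7.18 − 7.46) = 0.5248; fraction as HOCl = 1/(1 + 0.5248) = 0.6558.
(a) Free chlorine required for 2.16 ppm HOCl: 2.16 / 0.6558 = 3.294 ppm.
(a) FC to add: 3.294 − 0.2 = 3.094 mg/L as Cl₂.
(a) Cl₂ equivalent: 3.094 mg/L × 555,000 L = 1717 g.
(a) Product at 14.9% available Cl: 1717 / 0.149 = 11,520 g.
(a) Volume: 11,520 g ÷ 1.19 g/mL = 9683 mL.

(b) Volume: 100,000 US gal × 3.785 L/gal = 378,500 L.
(b) After draining 52% and refilling: 105 × 0.48 + 21 × 0.52 = 61.32 ppm.
(b) Deficit to target: 71 − 61.32 = 9.68 mg/L.
(b) Mass: 9.68 mg/L × 378,500 L = 3664 g cyanuric acid.

(a) 9.68 L; (b) 3.66 kg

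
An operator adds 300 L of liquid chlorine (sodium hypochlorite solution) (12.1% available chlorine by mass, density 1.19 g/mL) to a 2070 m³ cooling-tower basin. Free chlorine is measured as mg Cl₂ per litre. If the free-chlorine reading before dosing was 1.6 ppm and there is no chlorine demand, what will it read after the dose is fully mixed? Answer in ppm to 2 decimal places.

22.47 ppm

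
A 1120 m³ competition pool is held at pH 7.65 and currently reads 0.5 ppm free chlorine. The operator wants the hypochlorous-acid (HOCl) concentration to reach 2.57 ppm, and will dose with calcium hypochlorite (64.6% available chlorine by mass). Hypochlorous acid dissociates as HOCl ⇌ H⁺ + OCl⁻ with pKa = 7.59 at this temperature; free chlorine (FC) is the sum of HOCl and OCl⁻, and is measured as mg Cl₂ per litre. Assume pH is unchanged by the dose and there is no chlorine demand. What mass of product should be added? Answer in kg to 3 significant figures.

Volume: 1120 m³ = 1,120,000 L.
[OCl⁻]/[HOCl] = 10^(pH − pKa) = 10^(7.65 − 7.59) = 1.148; fraction as HOCl = 1/(1 + 1.148) = 0.4655.
Free chlorine required for 2.57 ppm HOCl: 2.57 / 0.4655 = 5.521 ppm.
FC to add: 5.521 − 0.5 = 5.021 mg/L as Cl₂.
Cl₂ equivalent: 5.021 mg/L × 1,120,000 L = 5623 g.
Product at 64.6% available Cl: 5623 / 0.646 = 8705 g.

8.70 kg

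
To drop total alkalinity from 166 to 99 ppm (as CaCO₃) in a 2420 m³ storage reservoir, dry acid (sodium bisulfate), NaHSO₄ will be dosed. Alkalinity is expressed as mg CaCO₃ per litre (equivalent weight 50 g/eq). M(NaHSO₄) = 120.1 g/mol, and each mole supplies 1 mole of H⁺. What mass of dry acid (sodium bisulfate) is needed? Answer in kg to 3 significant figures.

389 kg

Volume: 2420 m³ = 2,420,000 L.
Alkalinity to neutralize: (166 − 99) = 67 mg/L as CaCO₃ × 2,420,000 L = 162,100 g as CaCO₃.
Equivalents of H⁺ required: 162,100 ÷ 50 g/eq = 3243 eq = 3243 mol NaHSO₄.
Mass of NaHSO₄: 3243 × 120.1 = 389,500 g.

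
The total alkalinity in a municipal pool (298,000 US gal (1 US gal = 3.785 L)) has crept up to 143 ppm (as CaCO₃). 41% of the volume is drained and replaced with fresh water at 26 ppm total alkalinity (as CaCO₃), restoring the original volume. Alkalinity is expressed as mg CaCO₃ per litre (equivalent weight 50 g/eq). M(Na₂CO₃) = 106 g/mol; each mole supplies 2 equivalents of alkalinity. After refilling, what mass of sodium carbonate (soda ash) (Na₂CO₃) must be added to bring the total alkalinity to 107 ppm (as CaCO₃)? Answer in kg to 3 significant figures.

14.3 kg

Volume: 298,000 US gal × 3.785 L/gal = 1,127,930 L.
After draining 41% and refilling: 143 × 0.59 + 26 × 0.41 = 95.03 ppm.
Deficit to target: 107 − 95.03 = 11.97 mg/L.
As CaCO₃: 11.97 mg/L × 1,127,930 L = 13,500 g; ÷ 50 g/eq ÷ 2 = 135 mol Na₂CO₃.
Mass: 135 × 106 = 14,310 g.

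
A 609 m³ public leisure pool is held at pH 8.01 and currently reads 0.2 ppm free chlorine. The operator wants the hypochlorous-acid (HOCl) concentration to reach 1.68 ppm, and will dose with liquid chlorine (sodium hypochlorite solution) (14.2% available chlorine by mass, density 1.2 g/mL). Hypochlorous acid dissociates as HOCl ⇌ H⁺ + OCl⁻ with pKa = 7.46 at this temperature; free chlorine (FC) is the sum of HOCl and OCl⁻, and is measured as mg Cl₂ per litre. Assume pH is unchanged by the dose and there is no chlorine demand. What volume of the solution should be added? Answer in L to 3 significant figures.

Volume: 609 m³ = 609,000 L.
[OCl⁻]/[HOCl] = 10^(pH − pKa) = 10^(8.01 − 7.46) = 3.548; fraction as HOCl = 1/(1 + 3.548) = 0.2199.
Free chlorine required for 1.68 ppm HOCl: 1.68 / 0.2199 = 7.641 ppm.
FC to add: 7.641 − 0.2 = 7.441 mg/L as Cl₂.
Cl₂ equivalent: 7.441 mg/L × 609,000 L = 4531 g.
Product at 14.2% available Cl: 4531 / 0.142 = 31,910 g.
Volume: 31,910 g ÷ 1.2 g/mL = 26,590 mL.

26.6 L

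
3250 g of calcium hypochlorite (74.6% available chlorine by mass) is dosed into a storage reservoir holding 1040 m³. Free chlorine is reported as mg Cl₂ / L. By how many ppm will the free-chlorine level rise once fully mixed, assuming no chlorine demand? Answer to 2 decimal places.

Volume: 1040 m³ = 1,040,000 L.
Available chlorine delivered: 3250 g × 0.746 = 2424 g as Cl₂.
Concentration rise: 2424 g / 1,040,000 L = 2.331 mg/L = 2.33 ppm.

2.33 ppm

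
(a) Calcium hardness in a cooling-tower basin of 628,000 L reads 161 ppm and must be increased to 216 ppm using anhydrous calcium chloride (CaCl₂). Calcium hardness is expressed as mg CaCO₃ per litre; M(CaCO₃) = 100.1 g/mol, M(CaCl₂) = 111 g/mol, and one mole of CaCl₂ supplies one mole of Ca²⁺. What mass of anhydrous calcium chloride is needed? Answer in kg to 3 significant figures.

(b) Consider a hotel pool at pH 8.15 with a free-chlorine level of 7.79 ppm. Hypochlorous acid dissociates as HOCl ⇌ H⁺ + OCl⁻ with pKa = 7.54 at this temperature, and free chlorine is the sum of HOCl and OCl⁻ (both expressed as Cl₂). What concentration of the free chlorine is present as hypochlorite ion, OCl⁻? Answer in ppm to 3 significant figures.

(a) 38.3 kg; (b) 6.25 ppm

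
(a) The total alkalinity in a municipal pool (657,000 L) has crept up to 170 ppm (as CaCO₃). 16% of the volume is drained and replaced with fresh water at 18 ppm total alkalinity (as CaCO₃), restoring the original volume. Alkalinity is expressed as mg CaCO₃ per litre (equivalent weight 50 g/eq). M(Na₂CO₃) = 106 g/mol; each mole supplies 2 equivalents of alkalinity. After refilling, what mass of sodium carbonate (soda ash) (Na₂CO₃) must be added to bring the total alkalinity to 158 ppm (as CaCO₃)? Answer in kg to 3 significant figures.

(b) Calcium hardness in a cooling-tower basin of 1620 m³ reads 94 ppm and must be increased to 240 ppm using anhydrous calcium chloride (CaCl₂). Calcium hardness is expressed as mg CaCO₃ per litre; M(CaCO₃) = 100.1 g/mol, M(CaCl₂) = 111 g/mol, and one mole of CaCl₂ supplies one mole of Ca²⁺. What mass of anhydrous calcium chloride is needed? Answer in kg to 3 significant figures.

(a) 8.58 kg; (b) 262 kg

(a) After draining 16% and refilling: 170 × 0.84 + 18 × 0.16 = 145.68 ppm.
(a) Deficit to target: 158 − 145.68 = 12.32 mg/L.
(a) As CaCO₃: 12.32 mg/L × 657,000 L = 8094 g; ÷ 50 g/eq ÷ 2 = 80.94 mol Na₂CO₃.
(a) Mass: 80.94 × 106 = 8580 g.

(b) Volume: 1620 m³ = 1,620,000 L.
(b) Hardness to add: (240 − 94) = 146 mg/L as CaCO₃ × 1,620,000 L = 236,500 g as CaCO₃.
(b) Moles of Ca²⁺ (1 mol Ca²⁺ ≡ 1 mol CaCO₃): 236,500 / 100.1 g/mol = 2363 mol.
(b) Mass of CaCl₂: 2363 × 111 = 262,300 g.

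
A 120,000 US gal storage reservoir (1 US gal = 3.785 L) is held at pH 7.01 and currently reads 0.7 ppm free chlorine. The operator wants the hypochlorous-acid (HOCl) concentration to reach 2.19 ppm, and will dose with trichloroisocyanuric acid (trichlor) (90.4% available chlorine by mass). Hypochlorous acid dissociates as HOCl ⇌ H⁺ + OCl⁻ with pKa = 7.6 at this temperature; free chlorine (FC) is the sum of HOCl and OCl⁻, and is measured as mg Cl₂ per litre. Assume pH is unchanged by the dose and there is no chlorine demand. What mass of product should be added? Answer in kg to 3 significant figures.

1.03 kg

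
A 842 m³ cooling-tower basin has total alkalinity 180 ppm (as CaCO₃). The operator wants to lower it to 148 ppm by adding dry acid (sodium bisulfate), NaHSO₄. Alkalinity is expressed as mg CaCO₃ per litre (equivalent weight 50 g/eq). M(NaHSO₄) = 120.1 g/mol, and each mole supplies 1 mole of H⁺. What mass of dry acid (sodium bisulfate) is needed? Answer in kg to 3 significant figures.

64.7 kg

Volume: 842 m³ = 842,000 L.
Alkalinity to neutralize: (180 − 148) = 32 mg/L as CaCO₃ × 842,000 L = 26,940 g as CaCO₃.
Equivalents of H⁺ required: 26,940 ÷ 50 g/eq = 538.9 eq = 538.9 mol NaHSO₄.
Mass of NaHSO₄: 538.9 × 120.1 = 64,720 g.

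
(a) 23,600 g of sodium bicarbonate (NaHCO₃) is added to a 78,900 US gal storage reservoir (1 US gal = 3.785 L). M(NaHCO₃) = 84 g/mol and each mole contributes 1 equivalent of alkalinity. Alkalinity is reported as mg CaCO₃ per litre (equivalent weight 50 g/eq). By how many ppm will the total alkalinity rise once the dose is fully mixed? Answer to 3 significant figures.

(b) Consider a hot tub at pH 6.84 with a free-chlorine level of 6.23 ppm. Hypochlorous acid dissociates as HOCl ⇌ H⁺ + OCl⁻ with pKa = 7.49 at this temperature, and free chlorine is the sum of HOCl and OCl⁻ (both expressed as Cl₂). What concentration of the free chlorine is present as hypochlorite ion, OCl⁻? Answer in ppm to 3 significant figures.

(a) Volume: 78,900 US gal × 3.785 L/gal = 298,636 L.
(a) Moles of NaHCO₃: 23,600 g ÷ 84 g/mol = 281 mol → 281 eq of alkalinity.
(a) As CaCO₃: 281 eq × 50 g/eq = 14,050 g.
(a) Rise: 14,050 g / 298,636 L × 1000 = 47.04 mg/L.

(b) [OCl⁻]/[HOCl] = 10^(pH − pKa) = 10^(6.84 − 7.49) = 10^-0.65 = 0.2239.
(b) Fraction as HOCl = 1 / (1 + 0.2239) = 0.8171.
(b) OCl⁻ = (1 − 0.8171) × 6.23 ppm = 1.14 ppm.

(a) 47.0 ppm; (b) 1.14 ppm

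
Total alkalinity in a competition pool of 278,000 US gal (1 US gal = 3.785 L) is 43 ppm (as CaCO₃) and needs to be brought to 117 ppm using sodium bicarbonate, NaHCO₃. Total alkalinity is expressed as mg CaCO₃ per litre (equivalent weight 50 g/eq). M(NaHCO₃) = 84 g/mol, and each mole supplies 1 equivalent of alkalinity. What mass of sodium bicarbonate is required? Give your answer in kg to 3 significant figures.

131 kg

Volume: 278,000 US gal × 3.785 L/gal = 1,052,230 L.
Alkalinity to add: (117 − 43) = 74 mg/L as CaCO₃ × 1,052,230 L = 77,870 g as CaCO₃.
Equivalents: 77,870 g ÷ 50 g/eq = 1557 eq.
NaHCO₃ supplies 1 eq per mole → 1557 mol.
Mass: 1557 mol × 84 g/mol = 130,800 g.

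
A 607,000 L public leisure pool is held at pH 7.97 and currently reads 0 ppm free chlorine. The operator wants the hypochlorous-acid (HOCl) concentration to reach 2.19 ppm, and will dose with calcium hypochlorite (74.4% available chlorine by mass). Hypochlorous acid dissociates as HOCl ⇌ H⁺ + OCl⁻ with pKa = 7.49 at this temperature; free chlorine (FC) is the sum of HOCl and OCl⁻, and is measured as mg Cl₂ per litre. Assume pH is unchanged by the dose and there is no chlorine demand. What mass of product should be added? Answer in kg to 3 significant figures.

7.18 kg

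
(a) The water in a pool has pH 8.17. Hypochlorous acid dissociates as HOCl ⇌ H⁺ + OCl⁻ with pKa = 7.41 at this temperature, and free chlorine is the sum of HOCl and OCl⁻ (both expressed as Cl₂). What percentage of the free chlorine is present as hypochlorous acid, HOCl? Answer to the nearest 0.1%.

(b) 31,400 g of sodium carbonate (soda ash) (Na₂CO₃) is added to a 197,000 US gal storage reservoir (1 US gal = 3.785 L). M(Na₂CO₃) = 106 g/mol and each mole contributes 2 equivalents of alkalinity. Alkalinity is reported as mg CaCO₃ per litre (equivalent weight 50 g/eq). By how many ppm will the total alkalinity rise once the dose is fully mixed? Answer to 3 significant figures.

(a) [OCl⁻]/[HOCl] = 10^(pH − pKa) = 10^(8.17 − 7.41) = 10^0.76 = 5.754.
(a) Fraction as HOCl = 1 / (1 + 5.754) = 0.1481.

(b) Volume: 197,000 US gal × 3.785 L/gal = 745,645 L.
(b) Moles of Na₂CO₃: 31,400 g ÷ 106 g/mol = 296.2 mol → 592.5 eq of alkalinity.
(b) As CaCO₃: 592.5 eq × 50 g/eq = 29,620 g.
(b) Rise: 29,620 g / 745,645 L × 1000 = 39.73 mg/L.

(a) 14.8%; (b) 39.7 ppm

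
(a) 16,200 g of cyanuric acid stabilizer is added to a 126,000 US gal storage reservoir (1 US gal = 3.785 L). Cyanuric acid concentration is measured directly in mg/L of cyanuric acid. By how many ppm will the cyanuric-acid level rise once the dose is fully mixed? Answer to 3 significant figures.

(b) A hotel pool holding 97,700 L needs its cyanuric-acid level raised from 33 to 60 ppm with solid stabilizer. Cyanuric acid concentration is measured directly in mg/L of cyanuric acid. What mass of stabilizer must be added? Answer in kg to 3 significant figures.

(a) Volume: 126,000 US gal × 3.785 L/gal = 476,910 L.
(a) Rise: 16,200 g / 476,910 L × 1000 = 33.97 mg/L.

(b) CYA to add: (60 − 33) = 27 mg/L × 97,700 L = 2638 g cyanuric acid.

(a) 34.0 ppm; (b) 2.64 kg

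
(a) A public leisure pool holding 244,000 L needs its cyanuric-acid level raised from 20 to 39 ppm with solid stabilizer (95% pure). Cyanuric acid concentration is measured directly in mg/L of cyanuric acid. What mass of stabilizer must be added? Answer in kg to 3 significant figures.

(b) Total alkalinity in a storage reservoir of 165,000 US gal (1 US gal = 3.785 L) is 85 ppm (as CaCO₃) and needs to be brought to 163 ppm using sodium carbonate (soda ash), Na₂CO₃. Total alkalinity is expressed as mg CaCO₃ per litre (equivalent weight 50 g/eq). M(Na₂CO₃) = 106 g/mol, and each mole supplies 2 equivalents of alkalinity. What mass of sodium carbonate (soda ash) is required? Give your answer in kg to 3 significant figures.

(a) 4.88 kg; (b) 51.6 kg

(a) CYA to add: (39 − 20) = 19 mg/L × 244,000 L = 4636 g cyanuric acid.
(a) At 95% purity: 4636 / 0.95 = 4880 g product.

(b) Volume: 165,000 US gal × 3.785 L/gal = 624,525 L.
(b) Alkalinity to add: (163 − 85) = 78 mg/L as CaCO₃ × 624,525 L = 48,710 g as CaCO₃.
(b) Equivalents: 48,710 g ÷ 50 g/eq = 974.3 eq.
(b) Each mole of Na₂CO₃ supplies 2 eq, so 974.3 / 2 = 487.1 mol.
(b) Mass: 487.1 mol × 106 g/mol = 51,640 g.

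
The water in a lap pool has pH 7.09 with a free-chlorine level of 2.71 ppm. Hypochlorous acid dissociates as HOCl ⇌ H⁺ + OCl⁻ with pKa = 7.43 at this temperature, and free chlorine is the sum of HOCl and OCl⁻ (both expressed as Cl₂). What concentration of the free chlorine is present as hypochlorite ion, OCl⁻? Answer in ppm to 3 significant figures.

0.850 ppm

[OCl⁻]/[HOCl] = 10^(pH − pKa) = 10^(7.09 − 7.43) = 10^-0.34 = 0.4571.
Fraction as HOCl = 1 / (1 + 0.4571) = 0.6863.
OCl⁻ = (1 − 0.6863) × 2.71 ppm = 0.8501 ppm.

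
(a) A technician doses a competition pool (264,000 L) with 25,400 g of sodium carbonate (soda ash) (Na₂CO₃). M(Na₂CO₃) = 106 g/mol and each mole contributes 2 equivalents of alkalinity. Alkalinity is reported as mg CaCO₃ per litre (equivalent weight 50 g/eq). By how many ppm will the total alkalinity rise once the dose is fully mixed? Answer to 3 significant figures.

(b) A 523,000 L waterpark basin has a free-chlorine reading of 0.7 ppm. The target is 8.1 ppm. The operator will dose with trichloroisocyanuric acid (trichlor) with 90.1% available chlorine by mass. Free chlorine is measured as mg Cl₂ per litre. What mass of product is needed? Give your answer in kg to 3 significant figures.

(a) 90.8 ppm; (b) 4.30 kg

(a) Moles of Na₂CO₃: 25,400 g ÷ 106 g/mol = 239.6 mol → 479.2 eq of alkalinity.
(a) As CaCO₃: 479.2 eq × 50 g/eq = 23,960 g.
(a) Rise: 23,960 g / 264,000 L × 1000 = 90.77 mg/L.

(b) Chlorine deficit: 8.1 − 0.7 = 7.4 ppm = 7.4 mg/L as Cl₂.
(b) Cl₂ equivalent needed: 7.4 mg/L × 523,000 L = 3,870,000 mg = 3870 g.
(b) Product at 90.1% available chlorine: 3870 / 0.901 = 4295 g.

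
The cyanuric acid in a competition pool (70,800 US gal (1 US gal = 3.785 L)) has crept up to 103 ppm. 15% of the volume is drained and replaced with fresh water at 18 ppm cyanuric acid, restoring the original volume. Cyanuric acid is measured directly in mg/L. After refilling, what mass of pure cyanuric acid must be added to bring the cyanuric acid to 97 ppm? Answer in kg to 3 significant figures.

1.81 kg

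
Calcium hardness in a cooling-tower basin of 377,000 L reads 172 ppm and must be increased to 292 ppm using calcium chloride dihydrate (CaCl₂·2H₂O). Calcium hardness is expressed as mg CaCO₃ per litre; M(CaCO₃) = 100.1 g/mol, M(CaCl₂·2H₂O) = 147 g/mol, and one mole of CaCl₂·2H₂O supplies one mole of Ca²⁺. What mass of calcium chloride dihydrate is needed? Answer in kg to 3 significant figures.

Hardness to add: (292 − 172) = 120 mg/L as CaCO₃ × 377,000 L = 45,240 g as CaCO₃.
Moles of Ca²⁺ (1 mol Ca²⁺ ≡ 1 mol CaCO₃): 45,240 / 100.1 g/mol = 451.9 mol.
Mass of CaCl₂·2H₂O: 451.9 × 147 = 66,440 g.

66.4 kg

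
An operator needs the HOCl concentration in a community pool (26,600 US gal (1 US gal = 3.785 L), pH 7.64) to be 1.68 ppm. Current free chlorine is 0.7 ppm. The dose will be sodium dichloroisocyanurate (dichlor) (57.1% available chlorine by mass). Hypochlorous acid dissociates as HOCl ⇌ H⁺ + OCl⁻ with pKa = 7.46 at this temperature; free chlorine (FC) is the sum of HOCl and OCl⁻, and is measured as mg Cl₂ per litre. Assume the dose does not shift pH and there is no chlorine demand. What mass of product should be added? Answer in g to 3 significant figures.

621 g

Volume: 26,600 US gal × 3.785 L/gal = 100,681 L.
[OCl⁻]/[HOCl] = 10^(pH − pKa) = 10^(7.64 − 7.46) = 1.514; fraction as HOCl = 1/(1 + 1.514) = 0.3978.
Free chlorine required for 1.68 ppm HOCl: 1.68 / 0.3978 = 4.223 ppm.
FC to add: 4.223 − 0.7 = 3.523 mg/L as Cl₂.
Cl₂ equivalent: 3.523 mg/L × 100,681 L = 354.7 g.
Product at 57.1% available Cl: 354.7 / 0.571 = 621.2 g.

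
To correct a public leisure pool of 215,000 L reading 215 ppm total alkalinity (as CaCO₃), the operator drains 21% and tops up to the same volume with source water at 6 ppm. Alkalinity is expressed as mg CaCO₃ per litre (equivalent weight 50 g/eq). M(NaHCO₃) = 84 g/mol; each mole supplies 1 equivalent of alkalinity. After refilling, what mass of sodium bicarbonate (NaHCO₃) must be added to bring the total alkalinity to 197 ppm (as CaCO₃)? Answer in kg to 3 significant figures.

After draining 21% and refilling: 215 × 0.79 + 6 × 0.21 = 171.11 ppm.
Deficit to target: 197 − 171.11 = 25.89 mg/L.
As CaCO₃: 25.89 mg/L × 215,000 L = 5566 g; ÷ 50 g/eq ÷ 1 = 111.3 mol NaHCO₃.
Mass: 111.3 × 84 = 9351 g.

9.35 kg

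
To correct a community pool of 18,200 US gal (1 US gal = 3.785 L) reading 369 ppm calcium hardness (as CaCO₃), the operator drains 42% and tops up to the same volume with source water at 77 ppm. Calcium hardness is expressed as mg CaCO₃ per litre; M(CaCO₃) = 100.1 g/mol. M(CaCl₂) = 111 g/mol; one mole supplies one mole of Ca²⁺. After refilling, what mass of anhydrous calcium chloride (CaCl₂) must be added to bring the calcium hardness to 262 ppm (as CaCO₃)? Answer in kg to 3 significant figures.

1.19 kg

Volume: 18,200 US gal × 3.785 L/gal = 68,887 L.
After draining 42% and refilling: 369 × 0.58 + 77 × 0.42 = 246.36 ppm.
Deficit to target: 262 − 246.36 = 15.64 mg/L.
As CaCO₃: 15.64 mg/L × 68,887 L = 1077 g; ÷ 100.1 = 10.76 mol Ca²⁺.
Mass: 10.76 × 111 = 1195 g.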